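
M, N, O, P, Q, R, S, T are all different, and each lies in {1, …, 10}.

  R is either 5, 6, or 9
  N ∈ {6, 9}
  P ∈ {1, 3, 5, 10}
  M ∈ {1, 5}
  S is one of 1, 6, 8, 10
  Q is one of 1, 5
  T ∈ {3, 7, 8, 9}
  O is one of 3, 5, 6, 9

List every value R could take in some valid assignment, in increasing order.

6, 9

The 8 variables together cover exactly {1, 3, 5, 6, 7, 8, 9, 10} — 8 values for 8 variables — and 7 appears only in T's list, so T = 7.
The 7 still-open variables together cover exactly {1, 3, 5, 6, 8, 9, 10} — 7 values for 7 variables — and 8 appears only in S's list, so S = 8.
Among the 6 still-open variables, 10 fits only P (and all 6 values in {1, 3, 5, 6, 9, 10} must be used), so P = 10.
Among the 5 still-open variables, 3 fits only O (and all 5 values in {1, 3, 5, 6, 9} must be used), so O = 3.
M and Q share exactly the 2 values {1, 5}; by pigeonhole those values go to them, so strike 1, 5 from R.
No further eliminations apply; R can still be any of 6, 9.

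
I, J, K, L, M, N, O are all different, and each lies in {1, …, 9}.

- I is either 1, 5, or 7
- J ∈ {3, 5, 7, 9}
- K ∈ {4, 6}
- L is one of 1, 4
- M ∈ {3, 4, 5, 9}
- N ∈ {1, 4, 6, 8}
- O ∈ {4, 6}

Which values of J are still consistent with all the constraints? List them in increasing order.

3, 5, 7, 9

The 2 variables K and O are confined to {4, 6}, which locks those values in; drop them from L, M, N.
L's domain is down to {1}, so L = 1. Eliminate 1 elsewhere: I, N.
That leaves N = 8.
No further eliminations apply; J can still be any of 3, 5, 7, 9.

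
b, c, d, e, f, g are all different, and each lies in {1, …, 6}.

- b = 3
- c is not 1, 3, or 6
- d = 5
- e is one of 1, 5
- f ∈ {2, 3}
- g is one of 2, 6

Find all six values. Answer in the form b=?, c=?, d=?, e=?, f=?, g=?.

b=3, c=4, d=5, e=1, f=2, g=6

b must be 3 (only option left). Eliminate 3 elsewhere: f.
d's domain is down to {5}, so d = 5. Remove 5 from c, e.
e has just one choice, so e = 1.
f must be 2 (only option left). Strike 2 from c, g.
That leaves g = 6.
That leaves c = 4.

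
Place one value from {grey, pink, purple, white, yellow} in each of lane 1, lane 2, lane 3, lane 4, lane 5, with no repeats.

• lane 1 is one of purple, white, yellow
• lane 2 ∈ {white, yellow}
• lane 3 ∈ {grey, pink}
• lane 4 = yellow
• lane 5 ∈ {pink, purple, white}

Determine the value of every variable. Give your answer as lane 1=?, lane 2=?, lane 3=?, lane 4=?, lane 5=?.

lane 4's domain is down to {yellow}, so lane 4 = yellow. Strike yellow from lane 1, lane 2.
lane 2 must be white (only option left). Eliminate white elsewhere: lane 1, lane 5.
lane 1 has just one choice, so lane 1 = purple. Strike purple from lane 5.
lane 5's domain is down to {pink}, so lane 5 = pink. So lane 3 can't be pink.
That leaves lane 3 = grey.

lane 1=purple, lane 2=white, lane 3=grey, lane 4=yellow, lane 5=pink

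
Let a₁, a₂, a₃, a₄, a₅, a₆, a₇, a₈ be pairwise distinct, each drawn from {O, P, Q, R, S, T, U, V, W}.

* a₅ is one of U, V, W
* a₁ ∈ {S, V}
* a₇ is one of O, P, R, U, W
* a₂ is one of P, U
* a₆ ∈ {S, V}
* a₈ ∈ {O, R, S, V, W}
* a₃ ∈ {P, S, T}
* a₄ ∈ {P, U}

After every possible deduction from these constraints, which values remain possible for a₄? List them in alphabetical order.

The 8 variables draw from only 8 values {O, P, R, S, T, U, V, W}, so each is used; only a₃ can be T, hence a₃ = T.
a₁ and a₆ share exactly the 2 values {S, V}; by pigeonhole those values go to them, so strike S, V from a₅, a₈.
The 2 variables a₂ and a₄ are confined to {P, U}, which locks those values in; drop them from a₅, a₇.
a₅ has just one choice, so a₅ = W. Eliminate W elsewhere: a₇, a₈.
No further eliminations apply; a₄ can still be any of P, U.

P, U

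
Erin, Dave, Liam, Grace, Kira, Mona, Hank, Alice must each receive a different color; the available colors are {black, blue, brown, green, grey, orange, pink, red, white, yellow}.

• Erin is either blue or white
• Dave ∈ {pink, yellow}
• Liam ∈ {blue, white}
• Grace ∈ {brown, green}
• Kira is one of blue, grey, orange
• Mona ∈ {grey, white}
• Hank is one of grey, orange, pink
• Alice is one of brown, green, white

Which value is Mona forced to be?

grey

The 8 variables together cover exactly {blue, brown, green, grey, orange, pink, white, yellow} — 8 values for 8 variables — and yellow appears only in Dave's list, so Dave = yellow.
Among the 7 still-open variables, pink fits only Hank (and all 7 values in {blue, brown, green, grey, orange, pink, white} must be used), so Hank = pink.
The 6 still-open variables draw from only 6 values {blue, brown, green, grey, orange, white}, so each is used; only Kira can be orange, hence Kira = orange.
The 5 still-open variables together cover exactly {blue, brown, green, grey, white} — 5 values for 5 variables — and grey appears only in Mona's list, so Mona = grey.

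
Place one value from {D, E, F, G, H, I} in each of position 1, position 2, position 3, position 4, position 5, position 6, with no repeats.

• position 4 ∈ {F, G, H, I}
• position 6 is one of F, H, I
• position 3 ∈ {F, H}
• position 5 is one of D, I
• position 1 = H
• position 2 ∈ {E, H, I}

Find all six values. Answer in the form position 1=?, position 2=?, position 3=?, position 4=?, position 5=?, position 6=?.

position 1's domain is down to {H}, so position 1 = H. Strike H from position 2, position 3, position 4, position 6.
position 3 has just one choice, so position 3 = F. Remove F from position 4, position 6.
position 6 must be I (only option left). Remove I from position 2, position 4, position 5.
position 2 has just one choice, so position 2 = E.
position 4 must be G (only option left).
position 5 must be D (only option left).

position 1=H, position 2=E, position 3=F, position 4=G, position 5=D, position 6=I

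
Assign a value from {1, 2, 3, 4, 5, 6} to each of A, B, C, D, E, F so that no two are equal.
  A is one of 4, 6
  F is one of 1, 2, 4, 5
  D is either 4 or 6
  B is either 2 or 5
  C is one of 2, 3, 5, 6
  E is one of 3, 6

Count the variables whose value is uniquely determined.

2

Among the 6 variables, 1 fits only F (and all 6 values in {1, 2, 3, 4, 5, 6} must be used), so F = 1.
A and D share exactly the 2 values {4, 6}; by pigeonhole those values go to them, so strike 4, 6 from C, E.
E must be 3 (only option left). Strike 3 from C.
Determined: E=3, F=1. The other variables each still have more than one consistent value. That makes 2.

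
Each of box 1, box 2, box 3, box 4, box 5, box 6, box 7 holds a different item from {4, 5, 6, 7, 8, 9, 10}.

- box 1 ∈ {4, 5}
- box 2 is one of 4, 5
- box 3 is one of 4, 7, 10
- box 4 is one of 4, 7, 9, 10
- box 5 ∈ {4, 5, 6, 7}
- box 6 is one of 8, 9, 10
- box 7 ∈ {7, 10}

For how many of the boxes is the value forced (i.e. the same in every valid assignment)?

3

The 7 variables draw from only 7 values {4, 5, 6, 7, 8, 9, 10}, so each is used; only box 5 can be 6, hence box 5 = 6.
The 6 still-open variables together cover exactly {4, 5, 7, 8, 9, 10} — 6 values for 6 variables — and 8 appears only in box 6's list, so box 6 = 8.
The 5 still-open variables together cover exactly {4, 5, 7, 9, 10} — 5 values for 5 variables — and 9 appears only in box 4's list, so box 4 = 9.
box 1 and box 2 between them cover only {4, 5} — a naked pair. Remove those values from box 3.
Determined: box 4=9, box 5=6, box 6=8. The other boxes each still have more than one consistent value. That makes 3.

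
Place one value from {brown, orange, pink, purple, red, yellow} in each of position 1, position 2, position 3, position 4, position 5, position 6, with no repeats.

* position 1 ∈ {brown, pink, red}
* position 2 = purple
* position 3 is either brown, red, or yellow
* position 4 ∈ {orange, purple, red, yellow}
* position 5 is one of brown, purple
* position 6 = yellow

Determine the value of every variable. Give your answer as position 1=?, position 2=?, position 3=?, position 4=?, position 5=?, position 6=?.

position 1=pink, position 2=purple, position 3=red, position 4=orange, position 5=brown, position 6=yellow

position 2's domain is down to {purple}, so position 2 = purple. Strike purple from position 4, position 5.
That leaves position 5 = brown. Remove brown from position 1, position 3.
position 6 must be yellow (only option left). Remove yellow from position 3, position 4.
position 3 has just one choice, so position 3 = red. Remove red from position 1, position 4.
position 4 must be orange (only option left).
That leaves position 1 = pink.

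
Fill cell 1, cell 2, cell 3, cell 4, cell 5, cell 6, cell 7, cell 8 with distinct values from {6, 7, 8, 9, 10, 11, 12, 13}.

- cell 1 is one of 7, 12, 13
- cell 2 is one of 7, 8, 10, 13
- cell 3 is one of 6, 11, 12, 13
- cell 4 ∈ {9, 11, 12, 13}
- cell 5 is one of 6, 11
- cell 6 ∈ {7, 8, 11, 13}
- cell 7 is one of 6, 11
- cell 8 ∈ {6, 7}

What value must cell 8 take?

Among the 8 variables, 9 fits only cell 4 (and all 8 values in {6, 7, 8, 9, 10, 11, 12, 13} must be used), so cell 4 = 9.
Among the 7 still-open variables, 10 fits only cell 2 (and all 7 values in {6, 7, 8, 10, 11, 12, 13} must be used), so cell 2 = 10.
The 6 still-open variables together cover exactly {6, 7, 8, 11, 12, 13} — 6 values for 6 variables — and 8 appears only in cell 6's list, so cell 6 = 8.
The 2 variables cell 5 and cell 7 are confined to {6, 11}, which locks those values in; drop them from cell 3, cell 8.
So cell 8 = 7.

7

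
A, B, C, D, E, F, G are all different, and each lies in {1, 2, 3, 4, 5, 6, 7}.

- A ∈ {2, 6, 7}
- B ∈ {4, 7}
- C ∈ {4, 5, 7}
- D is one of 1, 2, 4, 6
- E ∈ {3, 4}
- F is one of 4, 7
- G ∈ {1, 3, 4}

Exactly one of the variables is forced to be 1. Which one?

G

Among the 7 variables, 5 fits only C (and all 7 values in {1, 2, 3, 4, 5, 6, 7} must be used), so C = 5.
The 2 variables B and F are confined to {4, 7}, which locks those values in; drop them from A, D, E, G.
That leaves E = 3. Strike 3 from G.
So 1 goes to G.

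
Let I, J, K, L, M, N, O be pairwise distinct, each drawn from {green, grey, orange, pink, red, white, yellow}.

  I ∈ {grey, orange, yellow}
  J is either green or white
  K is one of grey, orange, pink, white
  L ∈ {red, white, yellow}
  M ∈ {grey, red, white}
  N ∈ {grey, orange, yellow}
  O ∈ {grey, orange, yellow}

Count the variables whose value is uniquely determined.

2

The 7 variables draw from only 7 values {green, grey, orange, pink, red, white, yellow}, so each is used; only J can be green, hence J = green.
Among the 6 still-open variables, pink fits only K (and all 6 values in {grey, orange, pink, red, white, yellow} must be used), so K = pink.
The 3 variables I, N, O are confined to {grey, orange, yellow}, which locks those values in; drop them from L, M.
Determined: J=green, K=pink. The other variables each still have more than one consistent value. That makes 2.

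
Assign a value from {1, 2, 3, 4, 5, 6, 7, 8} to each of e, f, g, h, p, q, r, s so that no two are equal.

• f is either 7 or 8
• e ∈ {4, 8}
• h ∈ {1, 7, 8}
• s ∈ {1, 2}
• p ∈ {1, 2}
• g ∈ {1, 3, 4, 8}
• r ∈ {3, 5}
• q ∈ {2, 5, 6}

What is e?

The 8 variables draw from only 8 values {1, 2, 3, 4, 5, 6, 7, 8}, so each is used; only q can be 6, hence q = 6.
The 7 still-open variables together cover exactly {1, 2, 3, 4, 5, 7, 8} — 7 values for 7 variables — and 5 appears only in r's list, so r = 5.
The 6 still-open variables draw from only 6 values {1, 2, 3, 4, 7, 8}, so each is used; only g can be 3, hence g = 3.
The 5 still-open variables draw from only 5 values {1, 2, 4, 7, 8}, so each is used; only e can be 4, hence e = 4.

4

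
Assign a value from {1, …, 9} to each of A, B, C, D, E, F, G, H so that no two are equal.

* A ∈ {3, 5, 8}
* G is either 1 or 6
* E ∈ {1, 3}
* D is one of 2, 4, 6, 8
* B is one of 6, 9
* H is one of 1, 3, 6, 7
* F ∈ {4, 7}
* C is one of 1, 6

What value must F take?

C and G share exactly the 2 values {1, 6}; by pigeonhole those values go to them, so strike 1, 6 from B, D, E, H.
That leaves B = 9.
E's domain is down to {3}, so E = 3. Remove 3 from A, H.
H's domain is down to {7}, so H = 7. Remove 7 from F.
So F = 4.

4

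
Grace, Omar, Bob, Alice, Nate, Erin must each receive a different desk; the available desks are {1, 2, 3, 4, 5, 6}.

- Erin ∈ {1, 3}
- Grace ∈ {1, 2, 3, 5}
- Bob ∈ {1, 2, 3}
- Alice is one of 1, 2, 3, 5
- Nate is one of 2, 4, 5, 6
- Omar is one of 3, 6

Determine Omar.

Among the 6 variables, 4 fits only Nate (and all 6 values in {1, 2, 3, 4, 5, 6} must be used), so Nate = 4.
The 5 still-open variables together cover exactly {1, 2, 3, 5, 6} — 5 values for 5 variables — and 6 appears only in Omar's list, so Omar = 6.

6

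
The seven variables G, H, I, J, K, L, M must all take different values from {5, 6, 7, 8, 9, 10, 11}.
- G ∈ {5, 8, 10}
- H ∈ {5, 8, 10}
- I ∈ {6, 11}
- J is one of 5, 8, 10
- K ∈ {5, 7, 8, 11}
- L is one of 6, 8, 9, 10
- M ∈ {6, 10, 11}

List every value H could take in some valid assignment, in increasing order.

Among the 7 variables, 7 fits only K (and all 7 values in {5, 6, 7, 8, 9, 10, 11} must be used), so K = 7.
The 6 still-open variables draw from only 6 values {5, 6, 8, 9, 10, 11}, so each is used; only L can be 9, hence L = 9.
G, H, J share exactly the 3 values {5, 8, 10}; by pigeonhole those values go to them, so strike 5, 8, 10 from M.
No further eliminations apply; H can still be any of 5, 8, 10.

5, 8, 10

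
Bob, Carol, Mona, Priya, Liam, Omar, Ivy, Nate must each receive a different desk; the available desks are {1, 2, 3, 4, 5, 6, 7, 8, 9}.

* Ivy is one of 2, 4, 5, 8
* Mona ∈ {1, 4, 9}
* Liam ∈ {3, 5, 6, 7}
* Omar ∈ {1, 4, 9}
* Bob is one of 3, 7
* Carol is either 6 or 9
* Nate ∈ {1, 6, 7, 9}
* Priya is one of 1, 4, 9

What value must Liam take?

Mona, Priya, Omar share exactly the 3 values {1, 4, 9}; by pigeonhole those values go to them, so strike 1, 4, 9 from Carol, Ivy, Nate.
That leaves Carol = 6. So Liam, Nate can't be 6.
Nate has just one choice, so Nate = 7. Strike 7 from Bob, Liam.
Bob must be 3 (only option left). So Liam can't be 3.
So Liam = 5.

5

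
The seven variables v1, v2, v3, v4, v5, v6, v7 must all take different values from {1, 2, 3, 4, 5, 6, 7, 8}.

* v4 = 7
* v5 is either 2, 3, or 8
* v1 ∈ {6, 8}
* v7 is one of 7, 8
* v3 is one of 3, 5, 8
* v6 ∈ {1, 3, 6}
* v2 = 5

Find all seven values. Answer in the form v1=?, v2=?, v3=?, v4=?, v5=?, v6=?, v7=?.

v2 must be 5 (only option left). Remove 5 from v3.
That leaves v4 = 7. Remove 7 from v7.
That leaves v7 = 8. Strike 8 from v1, v3, v5.
v1 must be 6 (only option left). Remove 6 from v6.
v3's domain is down to {3}, so v3 = 3. Strike 3 from v5, v6.
v5's domain is down to {2}, so v5 = 2.
v6 must be 1 (only option left).

v1=6, v2=5, v3=3, v4=7, v5=2, v6=1, v7=8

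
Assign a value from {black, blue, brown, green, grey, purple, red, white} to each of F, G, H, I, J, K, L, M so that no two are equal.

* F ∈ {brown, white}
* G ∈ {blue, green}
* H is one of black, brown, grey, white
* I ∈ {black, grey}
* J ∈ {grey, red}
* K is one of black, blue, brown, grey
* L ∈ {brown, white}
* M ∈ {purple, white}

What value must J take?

The 8 variables draw from only 8 values {black, blue, brown, green, grey, purple, red, white}, so each is used; only G can be green, hence G = green.
The 7 still-open variables together cover exactly {black, blue, brown, grey, purple, red, white} — 7 values for 7 variables — and blue appears only in K's list, so K = blue.
Among the 6 still-open variables, purple fits only M (and all 6 values in {black, brown, grey, purple, red, white} must be used), so M = purple.
Among the 5 still-open variables, red fits only J (and all 5 values in {black, brown, grey, red, white} must be used), so J = red.

red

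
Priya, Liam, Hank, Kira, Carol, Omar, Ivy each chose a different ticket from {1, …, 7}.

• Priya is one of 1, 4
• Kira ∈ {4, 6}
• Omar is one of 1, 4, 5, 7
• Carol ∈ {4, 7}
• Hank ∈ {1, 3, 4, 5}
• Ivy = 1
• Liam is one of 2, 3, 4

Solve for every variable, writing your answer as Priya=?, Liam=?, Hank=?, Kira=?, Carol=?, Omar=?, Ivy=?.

Ivy's domain is down to {1}, so Ivy = 1. So Priya, Hank, Omar can't be 1.
That leaves Priya = 4. So Liam, Hank, Kira, Carol, Omar can't be 4.
Kira's domain is down to {6}, so Kira = 6.
Carol has just one choice, so Carol = 7. So Omar can't be 7.
Omar's domain is down to {5}, so Omar = 5. So Hank can't be 5.
That leaves Hank = 3. So Liam can't be 3.
Liam has just one choice, so Liam = 2.

Priya=4, Liam=2, Hank=3, Kira=6, Carol=7, Omar=5, Ivy=1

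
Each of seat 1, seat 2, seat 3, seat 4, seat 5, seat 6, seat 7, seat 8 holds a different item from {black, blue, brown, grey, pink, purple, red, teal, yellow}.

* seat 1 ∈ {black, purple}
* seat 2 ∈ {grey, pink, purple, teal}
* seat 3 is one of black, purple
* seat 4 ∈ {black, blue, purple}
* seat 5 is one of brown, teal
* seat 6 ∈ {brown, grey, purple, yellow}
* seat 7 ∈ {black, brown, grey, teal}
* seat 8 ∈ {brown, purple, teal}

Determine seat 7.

The 8 variables draw from only 8 values {black, blue, brown, grey, pink, purple, teal, yellow}, so each is used; only seat 4 can be blue, hence seat 4 = blue.
The 7 still-open variables together cover exactly {black, brown, grey, pink, purple, teal, yellow} — 7 values for 7 variables — and pink appears only in seat 2's list, so seat 2 = pink.
Among the 6 still-open variables, yellow fits only seat 6 (and all 6 values in {black, brown, grey, purple, teal, yellow} must be used), so seat 6 = yellow.
Among the 5 still-open variables, grey fits only seat 7 (and all 5 values in {black, brown, grey, purple, teal} must be used), so seat 7 = grey.

grey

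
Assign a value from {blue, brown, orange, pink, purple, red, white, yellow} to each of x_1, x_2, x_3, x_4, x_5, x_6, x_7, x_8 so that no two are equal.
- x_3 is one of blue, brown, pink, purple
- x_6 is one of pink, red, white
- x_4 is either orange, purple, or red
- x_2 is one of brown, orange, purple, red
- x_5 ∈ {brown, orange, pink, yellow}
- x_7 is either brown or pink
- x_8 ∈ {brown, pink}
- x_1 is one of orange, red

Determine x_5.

The 8 variables draw from only 8 values {blue, brown, orange, pink, purple, red, white, yellow}, so each is used; only x_3 can be blue, hence x_3 = blue.
The 7 still-open variables draw from only 7 values {brown, orange, pink, purple, red, white, yellow}, so each is used; only x_6 can be white, hence x_6 = white.
The 6 still-open variables together cover exactly {brown, orange, pink, purple, red, yellow} — 6 values for 6 variables — and yellow appears only in x_5's list, so x_5 = yellow.

yellow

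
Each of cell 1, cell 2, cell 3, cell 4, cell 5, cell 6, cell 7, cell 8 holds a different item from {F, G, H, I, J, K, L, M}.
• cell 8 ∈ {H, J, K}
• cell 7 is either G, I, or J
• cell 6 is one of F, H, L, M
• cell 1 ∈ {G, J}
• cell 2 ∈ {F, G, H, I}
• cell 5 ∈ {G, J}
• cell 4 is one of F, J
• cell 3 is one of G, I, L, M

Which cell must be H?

Among the 8 variables, K fits only cell 8 (and all 8 values in {F, G, H, I, J, K, L, M} must be used), so cell 8 = K.
The 2 variables cell 1 and cell 5 are confined to {G, J}, which locks those values in; drop them from cell 2, cell 3, cell 4, cell 7.
That leaves cell 4 = F. So cell 2, cell 6 can't be F.
cell 7 must be I (only option left). Remove I from cell 2, cell 3.
So H goes to cell 2.

cell 2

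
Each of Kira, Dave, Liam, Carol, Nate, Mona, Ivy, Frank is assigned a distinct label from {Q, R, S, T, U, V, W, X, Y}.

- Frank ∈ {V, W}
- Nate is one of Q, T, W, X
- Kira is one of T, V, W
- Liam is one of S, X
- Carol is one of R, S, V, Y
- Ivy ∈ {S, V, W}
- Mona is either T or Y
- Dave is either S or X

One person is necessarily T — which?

Kira

Among the 8 variables, Q fits only Nate (and all 8 values in {Q, R, S, T, V, W, X, Y} must be used), so Nate = Q.
The 7 still-open variables draw from only 7 values {R, S, T, V, W, X, Y}, so each is used; only Carol can be R, hence Carol = R.
Among the 6 still-open variables, Y fits only Mona (and all 6 values in {S, T, V, W, X, Y} must be used), so Mona = Y.
Among the 5 still-open variables, T fits only Kira (and all 5 values in {S, T, V, W, X} must be used), so Kira = T.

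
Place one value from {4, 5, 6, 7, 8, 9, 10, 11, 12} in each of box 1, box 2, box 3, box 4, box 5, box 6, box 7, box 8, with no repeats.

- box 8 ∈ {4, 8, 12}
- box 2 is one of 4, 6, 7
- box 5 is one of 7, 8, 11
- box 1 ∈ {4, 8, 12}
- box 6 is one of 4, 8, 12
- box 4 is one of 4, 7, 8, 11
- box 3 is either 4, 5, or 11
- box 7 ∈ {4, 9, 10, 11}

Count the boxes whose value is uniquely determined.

2

box 1, box 6, box 8 between them cover only {4, 8, 12} — a naked triple. Remove those values from box 2, box 3, box 4, box 5, box 7.
The 2 variables box 4 and box 5 are confined to {7, 11}, which locks those values in; drop them from box 2, box 3, box 7.
box 2 has just one choice, so box 2 = 6.
box 3's domain is down to {5}, so box 3 = 5.
Determined: box 2=6, box 3=5. The other boxes each still have more than one consistent value. That makes 2.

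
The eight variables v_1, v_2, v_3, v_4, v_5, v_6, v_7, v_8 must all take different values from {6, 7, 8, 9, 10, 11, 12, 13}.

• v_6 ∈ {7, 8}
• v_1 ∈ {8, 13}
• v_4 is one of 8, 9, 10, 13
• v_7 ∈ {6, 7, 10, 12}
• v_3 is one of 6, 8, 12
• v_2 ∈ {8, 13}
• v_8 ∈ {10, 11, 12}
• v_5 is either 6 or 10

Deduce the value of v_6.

The 8 variables draw from only 8 values {6, 7, 8, 9, 10, 11, 12, 13}, so each is used; only v_4 can be 9, hence v_4 = 9.
The 7 still-open variables together cover exactly {6, 7, 8, 10, 11, 12, 13} — 7 values for 7 variables — and 11 appears only in v_8's list, so v_8 = 11.
v_1 and v_2 between them cover only {8, 13} — a naked pair. Remove those values from v_3, v_6.
So v_6 = 7.

7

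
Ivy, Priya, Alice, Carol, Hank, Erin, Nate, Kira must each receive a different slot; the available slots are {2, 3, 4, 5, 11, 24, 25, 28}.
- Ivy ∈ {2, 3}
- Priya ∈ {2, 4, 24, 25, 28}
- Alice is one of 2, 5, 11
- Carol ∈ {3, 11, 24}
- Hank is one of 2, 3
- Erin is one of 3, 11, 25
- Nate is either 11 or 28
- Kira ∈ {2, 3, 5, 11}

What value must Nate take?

The 8 variables draw from only 8 values {2, 3, 4, 5, 11, 24, 25, 28}, so each is used; only Priya can be 4, hence Priya = 4.
Among the 7 still-open variables, 24 fits only Carol (and all 7 values in {2, 3, 5, 11, 24, 25, 28} must be used), so Carol = 24.
The 6 still-open variables together cover exactly {2, 3, 5, 11, 25, 28} — 6 values for 6 variables — and 25 appears only in Erin's list, so Erin = 25.
The 5 still-open variables together cover exactly {2, 3, 5, 11, 28} — 5 values for 5 variables — and 28 appears only in Nate's list, so Nate = 28.

28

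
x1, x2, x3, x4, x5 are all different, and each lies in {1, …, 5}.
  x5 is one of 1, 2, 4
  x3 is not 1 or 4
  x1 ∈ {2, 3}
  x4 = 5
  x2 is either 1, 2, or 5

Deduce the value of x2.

x4 has just one choice, so x4 = 5. Eliminate 5 elsewhere: x2, x3.
The 4 still-open variables together cover exactly {1, 2, 3, 4} — 4 values for 4 variables — and 4 appears only in x5's list, so x5 = 4.
The 3 still-open variables draw from only 3 values {1, 2, 3}, so each is used; only x2 can be 1, hence x2 = 1.

1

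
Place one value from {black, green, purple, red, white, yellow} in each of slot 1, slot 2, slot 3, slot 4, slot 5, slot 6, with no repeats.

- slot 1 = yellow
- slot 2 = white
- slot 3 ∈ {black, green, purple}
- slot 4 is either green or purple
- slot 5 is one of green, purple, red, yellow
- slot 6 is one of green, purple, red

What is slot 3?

black

slot 1 has just one choice, so slot 1 = yellow. So slot 5 can't be yellow.
That leaves slot 2 = white.
The 4 still-open variables draw from only 4 values {black, green, purple, red}, so each is used; only slot 3 can be black, hence slot 3 = black.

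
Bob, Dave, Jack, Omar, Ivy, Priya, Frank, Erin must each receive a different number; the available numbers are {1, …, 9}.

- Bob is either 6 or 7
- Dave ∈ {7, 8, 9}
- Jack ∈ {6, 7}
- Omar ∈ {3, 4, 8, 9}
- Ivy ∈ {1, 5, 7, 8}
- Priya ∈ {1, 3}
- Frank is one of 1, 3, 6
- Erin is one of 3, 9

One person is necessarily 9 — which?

The 8 variables together cover exactly {1, 3, 4, 5, 6, 7, 8, 9} — 8 values for 8 variables — and 4 appears only in Omar's list, so Omar = 4.
The 7 still-open variables draw from only 7 values {1, 3, 5, 6, 7, 8, 9}, so each is used; only Ivy can be 5, hence Ivy = 5.
The 6 still-open variables together cover exactly {1, 3, 6, 7, 8, 9} — 6 values for 6 variables — and 8 appears only in Dave's list, so Dave = 8.
The 5 still-open variables together cover exactly {1, 3, 6, 7, 9} — 5 values for 5 variables — and 9 appears only in Erin's list, so Erin = 9.

Erin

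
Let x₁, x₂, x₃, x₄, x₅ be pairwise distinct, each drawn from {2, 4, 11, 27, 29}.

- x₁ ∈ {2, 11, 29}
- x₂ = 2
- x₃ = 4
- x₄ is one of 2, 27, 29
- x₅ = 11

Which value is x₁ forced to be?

29

x₂ has just one choice, so x₂ = 2. Strike 2 from x₁, x₄.
x₃ has just one choice, so x₃ = 4.
x₅ has just one choice, so x₅ = 11. So x₁ can't be 11.
So x₁ = 29.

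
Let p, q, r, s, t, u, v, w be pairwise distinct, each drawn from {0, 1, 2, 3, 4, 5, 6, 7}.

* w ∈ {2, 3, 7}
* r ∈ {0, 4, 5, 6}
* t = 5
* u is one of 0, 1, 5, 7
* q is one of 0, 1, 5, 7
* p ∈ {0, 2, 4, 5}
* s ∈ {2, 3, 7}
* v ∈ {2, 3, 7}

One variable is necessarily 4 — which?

p

t must be 5 (only option left). Eliminate 5 elsewhere: p, q, r, u.
Among the 7 still-open variables, 6 fits only r (and all 7 values in {0, 1, 2, 3, 4, 6, 7} must be used), so r = 6.
The 6 still-open variables together cover exactly {0, 1, 2, 3, 4, 7} — 6 values for 6 variables — and 4 appears only in p's list, so p = 4.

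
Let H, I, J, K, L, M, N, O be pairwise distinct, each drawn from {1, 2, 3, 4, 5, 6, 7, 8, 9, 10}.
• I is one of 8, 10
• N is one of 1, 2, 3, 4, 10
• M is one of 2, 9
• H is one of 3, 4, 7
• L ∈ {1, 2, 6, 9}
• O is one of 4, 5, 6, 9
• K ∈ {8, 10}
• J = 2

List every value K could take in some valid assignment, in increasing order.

J must be 2 (only option left). Eliminate 2 elsewhere: L, M, N.
M has just one choice, so M = 9. So L, O can't be 9.
I and K between them cover only {8, 10} — a naked pair. Remove those values from N.
No further eliminations apply; K can still be any of 8, 10.

8, 10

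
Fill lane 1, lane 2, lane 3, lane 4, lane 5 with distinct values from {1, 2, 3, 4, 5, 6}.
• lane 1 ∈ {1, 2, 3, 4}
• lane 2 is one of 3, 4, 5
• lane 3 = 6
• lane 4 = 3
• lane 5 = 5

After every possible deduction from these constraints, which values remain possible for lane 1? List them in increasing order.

lane 3 must be 6 (only option left).
That leaves lane 4 = 3. So lane 1, lane 2 can't be 3.
That leaves lane 5 = 5. Remove 5 from lane 2.
lane 2 has just one choice, so lane 2 = 4. Remove 4 from lane 1.
No further eliminations apply; lane 1 can still be any of 1, 2.

1, 2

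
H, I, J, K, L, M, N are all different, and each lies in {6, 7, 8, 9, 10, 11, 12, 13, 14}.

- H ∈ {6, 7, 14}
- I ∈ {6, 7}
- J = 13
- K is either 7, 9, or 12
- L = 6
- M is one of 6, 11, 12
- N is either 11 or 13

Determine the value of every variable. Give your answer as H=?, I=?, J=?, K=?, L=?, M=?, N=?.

J's domain is down to {13}, so J = 13. Remove 13 from N.
L's domain is down to {6}, so L = 6. Strike 6 from H, I, M.
N has just one choice, so N = 11. Remove 11 from M.
I must be 7 (only option left). Eliminate 7 elsewhere: H, K.
M must be 12 (only option left). Strike 12 from K.
That leaves H = 14.
K has just one choice, so K = 9.

H=14, I=7, J=13, K=9, L=6, M=12, N=11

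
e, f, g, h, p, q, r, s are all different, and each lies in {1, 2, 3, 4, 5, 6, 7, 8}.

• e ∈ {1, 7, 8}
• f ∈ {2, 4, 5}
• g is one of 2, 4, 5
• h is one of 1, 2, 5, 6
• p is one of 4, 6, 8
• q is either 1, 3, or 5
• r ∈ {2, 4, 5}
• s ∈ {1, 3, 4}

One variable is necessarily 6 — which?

Among the 8 variables, 7 fits only e (and all 8 values in {1, 2, 3, 4, 5, 6, 7, 8} must be used), so e = 7.
The 7 still-open variables draw from only 7 values {1, 2, 3, 4, 5, 6, 8}, so each is used; only p can be 8, hence p = 8.
The 6 still-open variables draw from only 6 values {1, 2, 3, 4, 5, 6}, so each is used; only h can be 6, hence h = 6.

h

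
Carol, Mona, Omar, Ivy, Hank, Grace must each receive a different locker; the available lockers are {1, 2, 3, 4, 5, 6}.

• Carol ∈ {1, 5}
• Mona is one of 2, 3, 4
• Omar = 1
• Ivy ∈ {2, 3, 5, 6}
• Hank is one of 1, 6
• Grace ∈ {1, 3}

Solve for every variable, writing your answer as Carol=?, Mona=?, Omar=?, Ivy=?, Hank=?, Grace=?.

Carol=5, Mona=4, Omar=1, Ivy=2, Hank=6, Grace=3

Omar has just one choice, so Omar = 1. Strike 1 from Carol, Hank, Grace.
Hank has just one choice, so Hank = 6. So Ivy can't be 6.
That leaves Grace = 3. So Mona, Ivy can't be 3.
That leaves Carol = 5. So Ivy can't be 5.
Ivy has just one choice, so Ivy = 2. So Mona can't be 2.
That leaves Mona = 4.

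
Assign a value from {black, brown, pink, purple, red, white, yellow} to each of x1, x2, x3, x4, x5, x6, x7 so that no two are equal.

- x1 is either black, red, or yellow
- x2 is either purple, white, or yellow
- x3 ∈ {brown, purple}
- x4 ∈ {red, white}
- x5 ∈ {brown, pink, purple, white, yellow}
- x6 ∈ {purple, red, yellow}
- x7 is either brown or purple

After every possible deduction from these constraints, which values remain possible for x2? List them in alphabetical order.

Among the 7 variables, black fits only x1 (and all 7 values in {black, brown, pink, purple, red, white, yellow} must be used), so x1 = black.
The 6 still-open variables draw from only 6 values {brown, pink, purple, red, white, yellow}, so each is used; only x5 can be pink, hence x5 = pink.
x3 and x7 share exactly the 2 values {brown, purple}; by pigeonhole those values go to them, so strike brown, purple from x2, x6.
No further eliminations apply; x2 can still be any of white, yellow.

white, yellow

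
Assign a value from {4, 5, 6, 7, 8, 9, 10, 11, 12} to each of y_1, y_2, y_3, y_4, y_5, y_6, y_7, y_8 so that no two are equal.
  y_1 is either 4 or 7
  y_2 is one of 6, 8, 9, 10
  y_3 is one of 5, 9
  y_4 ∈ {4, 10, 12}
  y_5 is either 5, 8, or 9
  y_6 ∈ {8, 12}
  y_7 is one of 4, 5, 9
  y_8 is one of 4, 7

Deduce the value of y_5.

8

The 8 variables draw from only 8 values {4, 5, 6, 7, 8, 9, 10, 12}, so each is used; only y_2 can be 6, hence y_2 = 6.
Among the 7 still-open variables, 10 fits only y_4 (and all 7 values in {4, 5, 7, 8, 9, 10, 12} must be used), so y_4 = 10.
The 6 still-open variables together cover exactly {4, 5, 7, 8, 9, 12} — 6 values for 6 variables — and 12 appears only in y_6's list, so y_6 = 12.
The 5 still-open variables draw from only 5 values {4, 5, 7, 8, 9}, so each is used; only y_5 can be 8, hence y_5 = 8.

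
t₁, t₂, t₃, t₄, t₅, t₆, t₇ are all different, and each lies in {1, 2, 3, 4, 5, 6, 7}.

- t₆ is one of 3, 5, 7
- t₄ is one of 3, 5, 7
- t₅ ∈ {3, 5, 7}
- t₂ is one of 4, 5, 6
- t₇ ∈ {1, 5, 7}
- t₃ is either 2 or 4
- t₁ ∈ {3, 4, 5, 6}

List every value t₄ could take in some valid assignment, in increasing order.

The 7 variables draw from only 7 values {1, 2, 3, 4, 5, 6, 7}, so each is used; only t₇ can be 1, hence t₇ = 1.
The 6 still-open variables draw from only 6 values {2, 3, 4, 5, 6, 7}, so each is used; only t₃ can be 2, hence t₃ = 2.
t₄, t₅, t₆ share exactly the 3 values {3, 5, 7}; by pigeonhole those values go to them, so strike 3, 5, 7 from t₁, t₂.
No further eliminations apply; t₄ can still be any of 3, 5, 7.

3, 5, 7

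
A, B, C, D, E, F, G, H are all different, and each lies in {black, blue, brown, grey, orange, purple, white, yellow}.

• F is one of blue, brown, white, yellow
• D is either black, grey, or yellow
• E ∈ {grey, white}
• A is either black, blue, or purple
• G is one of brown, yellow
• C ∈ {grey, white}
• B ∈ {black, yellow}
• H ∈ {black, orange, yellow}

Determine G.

brown

The 8 variables draw from only 8 values {black, blue, brown, grey, orange, purple, white, yellow}, so each is used; only H can be orange, hence H = orange.
The 7 still-open variables draw from only 7 values {black, blue, brown, grey, purple, white, yellow}, so each is used; only A can be purple, hence A = purple.
Among the 6 still-open variables, blue fits only F (and all 6 values in {black, blue, brown, grey, white, yellow} must be used), so F = blue.
The 5 still-open variables together cover exactly {black, brown, grey, white, yellow} — 5 values for 5 variables — and brown appears only in G's list, so G = brown.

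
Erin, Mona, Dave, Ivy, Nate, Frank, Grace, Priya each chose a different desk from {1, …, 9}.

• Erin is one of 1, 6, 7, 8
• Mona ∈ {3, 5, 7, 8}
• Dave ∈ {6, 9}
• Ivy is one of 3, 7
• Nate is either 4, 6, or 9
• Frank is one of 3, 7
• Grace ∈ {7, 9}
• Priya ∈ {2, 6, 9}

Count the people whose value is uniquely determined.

Ivy and Frank share exactly the 2 values {3, 7}; by pigeonhole those values go to them, so strike 3, 7 from Erin, Mona, Grace.
Grace's domain is down to {9}, so Grace = 9. So Dave, Nate, Priya can't be 9.
Dave's domain is down to {6}, so Dave = 6. Eliminate 6 elsewhere: Erin, Nate, Priya.
Nate has just one choice, so Nate = 4.
Priya must be 2 (only option left).
Determined: Dave=6, Nate=4, Grace=9, Priya=2. The other people each still have more than one consistent value. That makes 4.

4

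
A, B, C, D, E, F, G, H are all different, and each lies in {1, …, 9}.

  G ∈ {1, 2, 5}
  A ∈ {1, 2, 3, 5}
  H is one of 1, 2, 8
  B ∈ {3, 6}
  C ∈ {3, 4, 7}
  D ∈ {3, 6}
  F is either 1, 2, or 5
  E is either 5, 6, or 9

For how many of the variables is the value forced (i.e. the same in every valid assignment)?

B and D share exactly the 2 values {3, 6}; by pigeonhole those values go to them, so strike 3, 6 from A, C, E.
A, F, G share exactly the 3 values {1, 2, 5}; by pigeonhole those values go to them, so strike 1, 2, 5 from E, H.
E's domain is down to {9}, so E = 9.
H must be 8 (only option left).
Determined: E=9, H=8. The other variables each still have more than one consistent value. That makes 2.

2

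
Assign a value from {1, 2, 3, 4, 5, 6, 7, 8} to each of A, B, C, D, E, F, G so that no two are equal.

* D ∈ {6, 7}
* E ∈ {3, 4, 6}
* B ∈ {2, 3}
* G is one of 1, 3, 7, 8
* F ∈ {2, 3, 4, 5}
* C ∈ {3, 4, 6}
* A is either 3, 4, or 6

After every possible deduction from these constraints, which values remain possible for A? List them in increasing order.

3, 4, 6

A, C, E between them cover only {3, 4, 6} — a naked triple. Remove those values from B, D, F, G.
That leaves B = 2. Strike 2 from F.
D's domain is down to {7}, so D = 7. So G can't be 7.
F's domain is down to {5}, so F = 5.
No further eliminations apply; A can still be any of 3, 4, 6.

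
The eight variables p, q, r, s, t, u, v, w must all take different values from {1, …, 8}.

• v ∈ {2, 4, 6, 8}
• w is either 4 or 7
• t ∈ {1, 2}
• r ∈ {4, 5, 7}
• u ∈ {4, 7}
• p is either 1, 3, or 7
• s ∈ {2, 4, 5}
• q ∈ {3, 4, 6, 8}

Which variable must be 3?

u and w share exactly the 2 values {4, 7}; by pigeonhole those values go to them, so strike 4, 7 from p, q, r, s, v.
r has just one choice, so r = 5. Remove 5 from s.
s's domain is down to {2}, so s = 2. So t, v can't be 2.
That leaves t = 1. Remove 1 from p.
So 3 goes to p.

p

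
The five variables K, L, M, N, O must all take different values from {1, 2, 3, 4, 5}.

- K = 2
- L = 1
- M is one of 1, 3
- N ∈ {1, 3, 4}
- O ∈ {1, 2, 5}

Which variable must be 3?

M

K's domain is down to {2}, so K = 2. So O can't be 2.
L must be 1 (only option left). So M, N, O can't be 1.
So 3 goes to M.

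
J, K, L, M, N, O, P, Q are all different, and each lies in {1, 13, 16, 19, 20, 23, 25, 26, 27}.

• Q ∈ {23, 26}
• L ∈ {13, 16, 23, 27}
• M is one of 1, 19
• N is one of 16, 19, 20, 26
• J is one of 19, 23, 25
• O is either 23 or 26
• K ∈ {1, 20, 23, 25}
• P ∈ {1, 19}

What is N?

M and P share exactly the 2 values {1, 19}; by pigeonhole those values go to them, so strike 1, 19 from J, K, N.
O and Q share exactly the 2 values {23, 26}; by pigeonhole those values go to them, so strike 23, 26 from J, K, L, N.
J's domain is down to {25}, so J = 25. So K can't be 25.
That leaves K = 20. Strike 20 from N.
So N = 16.

16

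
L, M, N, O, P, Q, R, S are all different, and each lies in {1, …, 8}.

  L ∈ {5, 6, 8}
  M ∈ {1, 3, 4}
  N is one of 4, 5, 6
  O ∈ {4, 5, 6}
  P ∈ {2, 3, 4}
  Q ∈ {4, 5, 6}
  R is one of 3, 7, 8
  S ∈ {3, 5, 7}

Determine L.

Among the 8 variables, 1 fits only M (and all 8 values in {1, 2, 3, 4, 5, 6, 7, 8} must be used), so M = 1.
The 7 still-open variables together cover exactly {2, 3, 4, 5, 6, 7, 8} — 7 values for 7 variables — and 2 appears only in P's list, so P = 2.
N, O, Q between them cover only {4, 5, 6} — a naked triple. Remove those values from L, S.
So L = 8.

8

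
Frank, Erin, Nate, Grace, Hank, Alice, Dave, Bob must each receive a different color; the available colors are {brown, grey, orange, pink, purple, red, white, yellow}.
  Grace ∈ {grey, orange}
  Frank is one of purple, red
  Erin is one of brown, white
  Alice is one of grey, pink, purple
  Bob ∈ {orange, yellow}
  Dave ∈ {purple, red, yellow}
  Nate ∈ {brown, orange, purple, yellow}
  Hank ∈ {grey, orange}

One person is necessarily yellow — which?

Bob

Among the 8 variables, pink fits only Alice (and all 8 values in {brown, grey, orange, pink, purple, red, white, yellow} must be used), so Alice = pink.
The 7 still-open variables together cover exactly {brown, grey, orange, purple, red, white, yellow} — 7 values for 7 variables — and white appears only in Erin's list, so Erin = white.
Among the 6 still-open variables, brown fits only Nate (and all 6 values in {brown, grey, orange, purple, red, yellow} must be used), so Nate = brown.
Grace and Hank share exactly the 2 values {grey, orange}; by pigeonhole those values go to them, so strike grey, orange from Bob.
So yellow goes to Bob.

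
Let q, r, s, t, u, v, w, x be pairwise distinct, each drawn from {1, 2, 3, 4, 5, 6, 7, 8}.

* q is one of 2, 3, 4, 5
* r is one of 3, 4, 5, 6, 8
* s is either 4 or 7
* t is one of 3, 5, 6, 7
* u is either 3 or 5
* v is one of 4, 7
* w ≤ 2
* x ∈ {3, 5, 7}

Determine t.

6

The 8 variables together cover exactly {1, 2, 3, 4, 5, 6, 7, 8} — 8 values for 8 variables — and 1 appears only in w's list, so w = 1.
Among the 7 still-open variables, 2 fits only q (and all 7 values in {2, 3, 4, 5, 6, 7, 8} must be used), so q = 2.
Among the 6 still-open variables, 8 fits only r (and all 6 values in {3, 4, 5, 6, 7, 8} must be used), so r = 8.
Among the 5 still-open variables, 6 fits only t (and all 5 values in {3, 4, 5, 6, 7} must be used), so t = 6.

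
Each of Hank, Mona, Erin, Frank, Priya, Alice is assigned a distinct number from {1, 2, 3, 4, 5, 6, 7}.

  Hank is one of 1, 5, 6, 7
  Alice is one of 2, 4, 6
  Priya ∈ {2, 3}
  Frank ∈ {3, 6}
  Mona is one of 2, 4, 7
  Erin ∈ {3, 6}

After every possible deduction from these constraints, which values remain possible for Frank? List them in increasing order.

The 2 variables Erin and Frank are confined to {3, 6}, which locks those values in; drop them from Hank, Priya, Alice.
That leaves Priya = 2. Strike 2 from Mona, Alice.
Alice's domain is down to {4}, so Alice = 4. Eliminate 4 elsewhere: Mona.
Mona must be 7 (only option left). Eliminate 7 elsewhere: Hank.
No further eliminations apply; Frank can still be any of 3, 6.

3, 6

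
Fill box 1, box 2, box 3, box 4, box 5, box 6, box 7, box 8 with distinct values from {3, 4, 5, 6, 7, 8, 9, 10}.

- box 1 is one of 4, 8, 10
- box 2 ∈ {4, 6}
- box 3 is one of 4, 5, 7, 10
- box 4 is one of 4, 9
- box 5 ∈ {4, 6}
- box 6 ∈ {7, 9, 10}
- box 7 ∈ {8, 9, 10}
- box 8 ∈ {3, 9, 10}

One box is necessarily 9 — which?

box 4

Among the 8 variables, 3 fits only box 8 (and all 8 values in {3, 4, 5, 6, 7, 8, 9, 10} must be used), so box 8 = 3.
The 7 still-open variables draw from only 7 values {4, 5, 6, 7, 8, 9, 10}, so each is used; only box 3 can be 5, hence box 3 = 5.
The 6 still-open variables together cover exactly {4, 6, 7, 8, 9, 10} — 6 values for 6 variables — and 7 appears only in box 6's list, so box 6 = 7.
box 2 and box 5 between them cover only {4, 6} — a naked pair. Remove those values from box 1, box 4.
So 9 goes to box 4.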